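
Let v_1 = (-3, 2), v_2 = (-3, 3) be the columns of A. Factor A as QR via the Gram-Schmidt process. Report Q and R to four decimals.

Q = [[-0.8321, 0.5547], [0.5547, 0.8321]], R = [[3.6056, 4.1603], [0.0000, 0.8321]]

q_1 = v_1/‖v_1‖ = (-3, 2)/3.6056 = (-0.8321, 0.5547).
r_{12} = q_1·v_2 = 4.1603.
u_2 = v_2 − 4.1603·q_1 = (0.4615, 0.6923).
‖u_2‖ = 0.8321, so q_2 = (0.5547, 0.8321).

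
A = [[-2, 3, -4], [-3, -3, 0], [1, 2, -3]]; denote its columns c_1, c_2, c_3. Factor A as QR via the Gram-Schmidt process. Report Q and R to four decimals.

Q = [[-0.5345, 0.8261, 0.1783], [-0.8018, -0.4289, -0.4161], [0.2673, 0.3654, -0.8917]], R = [[3.7417, 1.3363, 1.3363], [0.0000, 4.4960, -4.4007], [0.0000, 0.0000, 1.9616]]

c_1 = (-2, -3, 1); ‖c_1‖ = 3.7417, so e_1 = (-0.5345, -0.8018, 0.2673).
e_1·c_2 = (-0.5345)·3 + (-0.8018)·(-3) + 0.2673·2 = 1.3363.
u_2 = c_2 − 1.3363·e_1 = (3.7143, -1.9286, 1.6429).
‖u_2‖ = 4.4960, so e_2 = (0.8261, -0.4289, 0.3654).
e_1·c_3 = (-0.5345)·(-4) + (-0.8018)·0 + 0.2673·(-3) = 1.3363; e_2·c_3 = 0.8261·(-4) + (-0.4289)·0 + 0.3654·(-3) = -4.4007.
u_3 = c_3 − 1.3363·e_1 + 4.4007·e_2 = (0.3498, -0.8163, -1.7491).
‖u_3‖ = 1.9616, so e_3 = (0.1783, -0.4161, -0.8917).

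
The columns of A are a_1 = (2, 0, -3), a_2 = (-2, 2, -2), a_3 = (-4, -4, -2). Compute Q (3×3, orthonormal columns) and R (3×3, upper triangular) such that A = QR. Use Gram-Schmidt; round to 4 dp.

a_1 = (2, 0, -3); ‖a_1‖ = 3.6056, so e_1 = (0.5547, 0.0000, -0.8321).
e_1·a_2 = 0.5547·(-2) + 0.0000·2 + (-0.8321)·(-2) = 0.5547.
u_2 = a_2 − 0.5547·e_1 = (-2.3077, 2.0000, -1.5385).
‖u_2‖ = 3.4194, so e_2 = (-0.6749, 0.5849, -0.4499).
e_1·a_3 = 0.5547·(-4) + 0.0000·(-4) + (-0.8321)·(-2) = -0.5547; e_2·a_3 = (-0.6749)·(-4) + 0.5849·(-4) + (-0.4499)·(-2) = 1.2598.
u_3 = a_3 + 0.5547·e_1 − 1.2598·e_2 = (-2.8421, -4.7368, -1.8947).
‖u_3‖ = 5.8400, so e_3 = (-0.4867, -0.8111, -0.3244).

Q = [[0.5547, -0.6749, -0.4867], [0.0000, 0.5849, -0.8111], [-0.8321, -0.4499, -0.3244]], R = [[3.6056, 0.5547, -0.5547], [0.0000, 3.4194, 1.2598], [0.0000, 0.0000, 5.8400]]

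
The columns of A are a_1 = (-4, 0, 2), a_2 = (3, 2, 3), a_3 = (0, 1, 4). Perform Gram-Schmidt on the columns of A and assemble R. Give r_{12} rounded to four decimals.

a_1 = (-4, 0, 2); ‖a_1‖ = 4.4721, so q_1 = (-0.8944, 0.0000, 0.4472).
r_{12} = q_1·a_2 = -1.3416.

r_{12} = -1.3416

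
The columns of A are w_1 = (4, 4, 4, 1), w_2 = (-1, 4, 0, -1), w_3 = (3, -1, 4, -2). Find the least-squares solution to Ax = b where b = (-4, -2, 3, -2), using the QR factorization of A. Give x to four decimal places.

x = (-0.8628, 0.6789, 0.9459)

w_1 = (4, 4, 4, 1); ‖w_1‖ = 7.0000, so e_1 = (0.5714, 0.5714, 0.5714, 0.1429).
e_1·w_2 = 0.5714·(-1) + 0.5714·4 + 0.5714·0 + 0.1429·(-1) = 1.5714.
u_2 = w_2 − 1.5714·e_1 = (-1.8980, 3.1020, -0.8980, -1.2245).
‖u_2‖ = 3.9409, so e_2 = (-0.4816, 0.7871, -0.2279, -0.3107).
e_1·w_3 = 0.5714·3 + 0.5714·(-1) + 0.5714·4 + 0.1429·(-2) = 3.1429; e_2·w_3 = (-0.4816)·3 + 0.7871·(-1) + (-0.2279)·4 + (-0.3107)·(-2) = -2.5220.
u_3 = w_3 − 3.1429·e_1 + 2.5220·e_2 = (-0.0105, -0.8108, 1.6294, -3.2326).
‖u_3‖ = 3.7097, so e_3 = (-0.0028, -0.2186, 0.4392, -0.8714).
Qᵀb = (-2.0000, 0.2900, 3.5089).
Back-substitute: x_3 = 3.5089/3.7097 = 0.9459.
x_2 = (0.2900 + 2.5220·0.9459)/3.9409 = 0.6789.
x_1 = (-2.0000 − 1.5714·0.6789 − 3.1429·0.9459)/7.0000 = -0.8628.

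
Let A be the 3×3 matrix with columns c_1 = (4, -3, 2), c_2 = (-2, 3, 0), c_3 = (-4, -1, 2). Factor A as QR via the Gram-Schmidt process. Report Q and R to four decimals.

c_1 = (4, -3, 2); ‖c_1‖ = 5.3852, so q_1 = (0.7428, -0.5571, 0.3714).
q_1·c_2 = 0.7428·(-2) + (-0.5571)·3 + 0.3714·0 = -3.1568.
u_2 = c_2 + 3.1568·q_1 = (0.3448, 1.2414, 1.1724).
‖u_2‖ = 1.7420, so q_2 = (0.1980, 0.7126, 0.6730).
q_1·c_3 = 0.7428·(-4) + (-0.5571)·(-1) + 0.3714·2 = -1.6713; q_2·c_3 = 0.1980·(-4) + 0.7126·(-1) + 0.6730·2 = -0.1584.
u_3 = c_3 + 1.6713·q_1 + 0.1584·q_2 = (-2.7273, -1.8182, 2.7273).
‖u_3‖ = 4.2640, so q_3 = (-0.6396, -0.4264, 0.6396).

Q = [[0.7428, 0.1980, -0.6396], [-0.5571, 0.7126, -0.4264], [0.3714, 0.6730, 0.6396]], R = [[5.3852, -3.1568, -1.6713], [0.0000, 1.7420, -0.1584], [0.0000, 0.0000, 4.2640]]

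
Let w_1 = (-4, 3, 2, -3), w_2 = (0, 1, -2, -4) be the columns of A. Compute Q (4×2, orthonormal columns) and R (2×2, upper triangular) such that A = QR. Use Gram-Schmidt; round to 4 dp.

Q = [[-0.6489, 0.2743], [0.4867, 0.0312], [0.3244, -0.6110], [-0.4867, -0.7419]], R = [[6.1644, 1.7844], [0.0000, 4.2209]]

w_1 = (-4, 3, 2, -3); ‖w_1‖ = 6.1644, so q_1 = (-0.6489, 0.4867, 0.3244, -0.4867).
q_1·w_2 = (-0.6489)·0 + 0.4867·1 + 0.3244·(-2) + (-0.4867)·(-4) = 1.7844.
u_2 = w_2 − 1.7844·q_1 = (1.1579, 0.1316, -2.5789, -3.1316).
‖u_2‖ = 4.2209, so q_2 = (0.2743, 0.0312, -0.6110, -0.7419).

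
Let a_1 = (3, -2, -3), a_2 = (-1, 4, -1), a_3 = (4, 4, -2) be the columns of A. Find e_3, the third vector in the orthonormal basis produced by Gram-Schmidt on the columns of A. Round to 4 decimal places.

e_3 = (0.7683, 0.3293, 0.5488)

e_1 = a_1/‖a_1‖ = (3, -2, -3)/4.6904 = (0.6396, -0.4264, -0.6396).
r_{12} = e_1·a_2 = -1.7056.
u_2 = a_2 + 1.7056·e_1 = (0.0909, 3.2727, -2.0909).
‖u_2‖ = 3.8847, so e_2 = (0.0234, 0.8425, -0.5382).
r_{13} = e_1·a_3 = 2.1320; r_{23} = e_2·a_3 = 4.5400.
u_3 = a_3 − 2.1320·e_1 − 4.5400·e_2 = (2.5301, 1.0843, 1.8072).
‖u_3‖ = 3.2929, so e_3 = (0.7683, 0.3293, 0.5488).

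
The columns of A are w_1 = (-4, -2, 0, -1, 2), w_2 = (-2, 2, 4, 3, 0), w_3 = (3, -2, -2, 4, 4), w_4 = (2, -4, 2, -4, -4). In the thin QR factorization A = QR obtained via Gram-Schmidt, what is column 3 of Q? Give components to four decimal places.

q_3 = (0.2957, -0.2837, -0.1877, 0.6365, 0.6259)

w_1 = (-4, -2, 0, -1, 2); ‖w_1‖ = 5.0000, so q_1 = (-0.8000, -0.4000, 0.0000, -0.2000, 0.4000).
q_1·w_2 = (-0.8000)·(-2) + (-0.4000)·2 + 0.0000·4 + (-0.2000)·3 + 0.4000·0 = 0.2000.
u_2 = w_2 − 0.2000·q_1 = (-1.8400, 2.0800, 4.0000, 3.0400, -0.0800).
‖u_2‖ = 5.7411, so q_2 = (-0.3205, 0.3623, 0.6967, 0.5295, -0.0139).
q_1·w_3 = (-0.8000)·3 + (-0.4000)·(-2) + 0.0000·(-2) + (-0.2000)·4 + 0.4000·4 = -0.8000; q_2·w_3 = (-0.3205)·3 + 0.3623·(-2) + 0.6967·(-2) + 0.5295·4 + (-0.0139)·4 = -1.0172.
u_3 = w_3 + 0.8000·q_1 + 1.0172·q_2 = (2.0340, -1.9515, -1.2913, 4.3786, 4.3058).
‖u_3‖ = 6.8793, so q_3 = (0.2957, -0.2837, -0.1877, 0.6365, 0.6259).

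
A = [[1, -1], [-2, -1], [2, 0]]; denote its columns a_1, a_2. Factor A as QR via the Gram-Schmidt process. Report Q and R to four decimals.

a_1 = (1, -2, 2); ‖a_1‖ = 3.0000, so e_1 = (0.3333, -0.6667, 0.6667).
e_1·a_2 = 0.3333·(-1) + (-0.6667)·(-1) + 0.6667·0 = 0.3333.
u_2 = a_2 − 0.3333·e_1 = (-1.1111, -0.7778, -0.2222).
‖u_2‖ = 1.3744, so e_2 = (-0.8085, -0.5659, -0.1617).

Q = [[0.3333, -0.8085], [-0.6667, -0.5659], [0.6667, -0.1617]], R = [[3.0000, 0.3333], [0.0000, 1.3744]]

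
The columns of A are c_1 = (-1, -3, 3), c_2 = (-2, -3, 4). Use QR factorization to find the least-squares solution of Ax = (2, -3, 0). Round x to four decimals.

q_1 = c_1/‖c_1‖ = (-1, -3, 3)/4.3589 = (-0.2294, -0.6882, 0.6882).
r_{12} = q_1·c_2 = 5.2766.
u_2 = c_2 − 5.2766·q_1 = (-0.7895, 0.6316, 0.3684).
‖u_2‖ = 1.0761, so q_2 = (-0.7337, 0.5869, 0.3424).
Qᵀb = (1.6059, -3.2282).
Back-substitute: x_2 = -3.2282/1.0761 = -3.0000.
x_1 = (1.6059 − 5.2766·(-3.0000))/4.3589 = 4.0000.

x = (4.0000, -3.0000)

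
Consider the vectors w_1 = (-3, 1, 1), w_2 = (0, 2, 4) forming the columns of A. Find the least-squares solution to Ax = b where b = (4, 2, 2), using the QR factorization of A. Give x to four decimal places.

x = (-1.2609, 0.9783)

q_1 = w_1/‖w_1‖ = (-3, 1, 1)/3.3166 = (-0.9045, 0.3015, 0.3015).
r_{12} = q_1·w_2 = 1.8091.
u_2 = w_2 − 1.8091·q_1 = (1.6364, 1.4545, 3.4545).
‖u_2‖ = 4.0899, so q_2 = (0.4001, 0.3556, 0.8447).
Qᵀb = (-2.4121, 4.0010).
Back-substitute: x_2 = 4.0010/4.0899 = 0.9783.
x_1 = (-2.4121 − 1.8091·0.9783)/3.3166 = -1.2609.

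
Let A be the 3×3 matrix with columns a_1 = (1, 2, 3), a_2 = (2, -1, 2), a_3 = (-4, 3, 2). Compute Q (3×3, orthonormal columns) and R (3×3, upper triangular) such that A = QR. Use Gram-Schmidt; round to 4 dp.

a_1 = (1, 2, 3); ‖a_1‖ = 3.7417, so q_1 = (0.2673, 0.5345, 0.8018).
q_1·a_2 = 0.2673·2 + 0.5345·(-1) + 0.8018·2 = 1.6036.
u_2 = a_2 − 1.6036·q_1 = (1.5714, -1.8571, 0.7143).
‖u_2‖ = 2.5355, so q_2 = (0.6198, -0.7325, 0.2817).
q_1·a_3 = 0.2673·(-4) + 0.5345·3 + 0.8018·2 = 2.1381; q_2·a_3 = 0.6198·(-4) + (-0.7325)·3 + 0.2817·2 = -4.1131.
u_3 = a_3 − 2.1381·q_1 + 4.1131·q_2 = (-2.0222, -1.1556, 1.4444).
‖u_3‖ = 2.7406, so q_3 = (-0.7379, -0.4216, 0.5270).

Q = [[0.2673, 0.6198, -0.7379], [0.5345, -0.7325, -0.4216], [0.8018, 0.2817, 0.5270]], R = [[3.7417, 1.6036, 2.1381], [0.0000, 2.5355, -4.1131], [0.0000, 0.0000, 2.7406]]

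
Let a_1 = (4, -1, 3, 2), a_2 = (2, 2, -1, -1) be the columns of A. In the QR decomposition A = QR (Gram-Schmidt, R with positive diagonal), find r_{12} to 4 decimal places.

q_1 = a_1/‖a_1‖ = (4, -1, 3, 2)/5.4772 = (0.7303, -0.1826, 0.5477, 0.3651).
r_{12} = q_1·a_2 = 0.1826.

r_{12} = 0.1826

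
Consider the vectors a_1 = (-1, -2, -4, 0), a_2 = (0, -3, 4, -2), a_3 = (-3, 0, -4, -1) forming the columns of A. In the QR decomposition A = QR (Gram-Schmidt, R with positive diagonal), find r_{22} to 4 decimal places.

q_1 = a_1/‖a_1‖ = (-1, -2, -4, 0)/4.5826 = (-0.2182, -0.4364, -0.8729, 0.0000).
r_{12} = q_1·a_2 = -2.1822.
u_2 = a_2 + 2.1822·q_1 = (-0.4762, -3.9524, 2.0952, -2.0000).
r_{22} = ‖u_2‖ = 4.9232.

r_{22} = 4.9232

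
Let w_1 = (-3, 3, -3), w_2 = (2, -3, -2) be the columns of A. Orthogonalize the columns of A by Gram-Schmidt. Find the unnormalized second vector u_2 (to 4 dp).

w_1 = (-3, 3, -3); ‖w_1‖ = 5.1962, so q_1 = (-0.5774, 0.5774, -0.5774).
q_1·w_2 = (-0.5774)·2 + 0.5774·(-3) + (-0.5774)·(-2) = -1.7321.
u_2 = w_2 + 1.7321·q_1 = (1.0000, -2.0000, -3.0000).

u_2 = (1.0000, -2.0000, -3.0000)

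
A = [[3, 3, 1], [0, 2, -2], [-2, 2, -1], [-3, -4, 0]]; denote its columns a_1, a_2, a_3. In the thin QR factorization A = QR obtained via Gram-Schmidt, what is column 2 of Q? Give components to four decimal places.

a_1 = (3, 0, -2, -3); ‖a_1‖ = 4.6904, so q_1 = (0.6396, 0.0000, -0.4264, -0.6396).
q_1·a_2 = 0.6396·3 + 0.0000·2 + (-0.4264)·2 + (-0.6396)·(-4) = 3.6244.
u_2 = a_2 − 3.6244·q_1 = (0.6818, 2.0000, 3.5455, -1.6818).
‖u_2‖ = 4.4569, so q_2 = (0.1530, 0.4487, 0.7955, -0.3774).

q_2 = (0.1530, 0.4487, 0.7955, -0.3774)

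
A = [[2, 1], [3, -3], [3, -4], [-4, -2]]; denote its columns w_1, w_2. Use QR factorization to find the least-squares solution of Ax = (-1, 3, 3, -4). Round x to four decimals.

w_1 = (2, 3, 3, -4); ‖w_1‖ = 6.1644, so q_1 = (0.3244, 0.4867, 0.4867, -0.6489).
q_1·w_2 = 0.3244·1 + 0.4867·(-3) + 0.4867·(-4) + (-0.6489)·(-2) = -1.7844.
u_2 = w_2 + 1.7844·q_1 = (1.5789, -2.1316, -3.1316, -3.1579).
‖u_2‖ = 5.1784, so q_2 = (0.3049, -0.4116, -0.6047, -0.6098).
Qᵀb = (5.1911, -0.9147).
Back-substitute: x_2 = -0.9147/5.1784 = -0.1766.
x_1 = (5.1911 + 1.7844·(-0.1766))/6.1644 = 0.7910.

x = (0.7910, -0.1766)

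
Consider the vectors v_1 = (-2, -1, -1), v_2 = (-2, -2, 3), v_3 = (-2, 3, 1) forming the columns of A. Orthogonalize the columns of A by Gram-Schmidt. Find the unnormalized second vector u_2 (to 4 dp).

u_2 = (-1.0000, -1.5000, 3.5000)

v_1 = (-2, -1, -1); ‖v_1‖ = 2.4495, so q_1 = (-0.8165, -0.4082, -0.4082).
q_1·v_2 = (-0.8165)·(-2) + (-0.4082)·(-2) + (-0.4082)·3 = 1.2247.
u_2 = v_2 − 1.2247·q_1 = (-1.0000, -1.5000, 3.5000).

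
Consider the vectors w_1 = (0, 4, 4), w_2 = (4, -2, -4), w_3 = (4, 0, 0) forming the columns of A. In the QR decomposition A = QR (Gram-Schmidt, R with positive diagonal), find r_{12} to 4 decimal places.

r_{12} = -4.2426

w_1 = (0, 4, 4); ‖w_1‖ = 5.6569, so e_1 = (0.0000, 0.7071, 0.7071).
r_{12} = e_1·w_2 = -4.2426.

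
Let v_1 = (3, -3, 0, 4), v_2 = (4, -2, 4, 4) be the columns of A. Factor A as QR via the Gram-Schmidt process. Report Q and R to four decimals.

v_1 = (3, -3, 0, 4); ‖v_1‖ = 5.8310, so q_1 = (0.5145, -0.5145, 0.0000, 0.6860).
q_1·v_2 = 0.5145·4 + (-0.5145)·(-2) + 0.0000·4 + 0.6860·4 = 5.8310.
u_2 = v_2 − 5.8310·q_1 = (1.0000, 1.0000, 4.0000, 0.0000).
‖u_2‖ = 4.2426, so q_2 = (0.2357, 0.2357, 0.9428, 0.0000).

Q = [[0.5145, 0.2357], [-0.5145, 0.2357], [0.0000, 0.9428], [0.6860, 0.0000]], R = [[5.8310, 5.8310], [0.0000, 4.2426]]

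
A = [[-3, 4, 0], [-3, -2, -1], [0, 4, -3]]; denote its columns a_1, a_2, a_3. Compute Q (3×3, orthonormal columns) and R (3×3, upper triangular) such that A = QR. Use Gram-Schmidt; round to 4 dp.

Q = [[-0.7071, 0.5145, 0.4851], [-0.7071, -0.5145, -0.4851], [0.0000, 0.6860, -0.7276]], R = [[4.2426, -1.4142, 0.7071], [0.0000, 5.8310, -1.5435], [0.0000, 0.0000, 2.6679]]

a_1 = (-3, -3, 0); ‖a_1‖ = 4.2426, so q_1 = (-0.7071, -0.7071, 0.0000).
q_1·a_2 = (-0.7071)·4 + (-0.7071)·(-2) + 0.0000·4 = -1.4142.
u_2 = a_2 + 1.4142·q_1 = (3.0000, -3.0000, 4.0000).
‖u_2‖ = 5.8310, so q_2 = (0.5145, -0.5145, 0.6860).
q_1·a_3 = (-0.7071)·0 + (-0.7071)·(-1) + 0.0000·(-3) = 0.7071; q_2·a_3 = 0.5145·0 + (-0.5145)·(-1) + 0.6860·(-3) = -1.5435.
u_3 = a_3 − 0.7071·q_1 + 1.5435·q_2 = (1.2941, -1.2941, -1.9412).
‖u_3‖ = 2.6679, so q_3 = (0.4851, -0.4851, -0.7276).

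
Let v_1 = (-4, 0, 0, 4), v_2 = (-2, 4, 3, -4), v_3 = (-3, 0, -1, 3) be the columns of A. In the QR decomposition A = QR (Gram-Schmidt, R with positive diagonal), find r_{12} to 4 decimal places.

r_{12} = -1.4142

v_1 = (-4, 0, 0, 4); ‖v_1‖ = 5.6569, so q_1 = (-0.7071, 0.0000, 0.0000, 0.7071).
r_{12} = q_1·v_2 = -1.4142.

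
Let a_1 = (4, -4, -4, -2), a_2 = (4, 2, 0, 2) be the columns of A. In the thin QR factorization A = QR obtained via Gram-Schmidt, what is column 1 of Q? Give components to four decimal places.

q_1 = a_1/‖a_1‖ = (4, -4, -4, -2)/7.2111 = (0.5547, -0.5547, -0.5547, -0.2774).

q_1 = (0.5547, -0.5547, -0.5547, -0.2774)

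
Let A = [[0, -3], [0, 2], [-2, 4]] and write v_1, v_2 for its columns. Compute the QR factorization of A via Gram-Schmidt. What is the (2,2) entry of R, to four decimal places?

r_{22} = 3.6056

v_1 = (0, 0, -2); ‖v_1‖ = 2.0000, so e_1 = (0.0000, 0.0000, -1.0000).
e_1·v_2 = 0.0000·(-3) + 0.0000·2 + (-1.0000)·4 = -4.0000.
u_2 = v_2 + 4.0000·e_1 = (-3.0000, 2.0000, 0.0000).
r_{22} = ‖u_2‖ = 3.6056.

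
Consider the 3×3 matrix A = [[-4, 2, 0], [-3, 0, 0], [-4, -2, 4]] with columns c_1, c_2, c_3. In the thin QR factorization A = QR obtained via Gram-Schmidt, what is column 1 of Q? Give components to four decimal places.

c_1 = (-4, -3, -4); ‖c_1‖ = 6.4031, so e_1 = (-0.6247, -0.4685, -0.6247).

e_1 = (-0.6247, -0.4685, -0.6247)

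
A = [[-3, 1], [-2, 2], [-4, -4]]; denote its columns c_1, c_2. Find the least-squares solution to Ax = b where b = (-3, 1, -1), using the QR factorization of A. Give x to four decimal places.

c_1 = (-3, -2, -4); ‖c_1‖ = 5.3852, so e_1 = (-0.5571, -0.3714, -0.7428).
e_1·c_2 = (-0.5571)·1 + (-0.3714)·2 + (-0.7428)·(-4) = 1.6713.
u_2 = c_2 − 1.6713·e_1 = (1.9310, 2.6207, -2.7586).
‖u_2‖ = 4.2670, so e_2 = (0.4526, 0.6142, -0.6465).
Qᵀb = (2.0426, -0.0970).
Back-substitute: x_2 = -0.0970/4.2670 = -0.0227.
x_1 = (2.0426 − 1.6713·(-0.0227))/5.3852 = 0.3864.

x = (0.3864, -0.0227)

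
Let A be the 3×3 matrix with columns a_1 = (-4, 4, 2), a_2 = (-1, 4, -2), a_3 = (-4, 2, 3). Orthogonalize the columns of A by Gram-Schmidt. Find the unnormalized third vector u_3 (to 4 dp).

a_1 = (-4, 4, 2); ‖a_1‖ = 6.0000, so q_1 = (-0.6667, 0.6667, 0.3333).
q_1·a_2 = (-0.6667)·(-1) + 0.6667·4 + 0.3333·(-2) = 2.6667.
u_2 = a_2 − 2.6667·q_1 = (0.7778, 2.2222, -2.8889).
‖u_2‖ = 3.7268, so q_2 = (0.2087, 0.5963, -0.7752).
q_1·a_3 = (-0.6667)·(-4) + 0.6667·2 + 0.3333·3 = 5.0000; q_2·a_3 = 0.2087·(-4) + 0.5963·2 + (-0.7752)·3 = -1.9677.
u_3 = a_3 − 5.0000·q_1 + 1.9677·q_2 = (-0.2560, -0.1600, -0.1920).

u_3 = (-0.2560, -0.1600, -0.1920)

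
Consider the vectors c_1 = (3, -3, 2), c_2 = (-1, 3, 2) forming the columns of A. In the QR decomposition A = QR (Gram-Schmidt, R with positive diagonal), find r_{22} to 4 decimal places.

c_1 = (3, -3, 2); ‖c_1‖ = 4.6904, so q_1 = (0.6396, -0.6396, 0.4264).
q_1·c_2 = 0.6396·(-1) + (-0.6396)·3 + 0.4264·2 = -1.7056.
u_2 = c_2 + 1.7056·q_1 = (0.0909, 1.9091, 2.7273).
r_{22} = ‖u_2‖ = 3.3303.

r_{22} = 3.3303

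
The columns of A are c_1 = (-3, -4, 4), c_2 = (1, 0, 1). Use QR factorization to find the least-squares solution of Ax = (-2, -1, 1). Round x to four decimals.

x = (0.3580, -0.6790)

c_1 = (-3, -4, 4); ‖c_1‖ = 6.4031, so e_1 = (-0.4685, -0.6247, 0.6247).
e_1·c_2 = (-0.4685)·1 + (-0.6247)·0 + 0.6247·1 = 0.1562.
u_2 = c_2 − 0.1562·e_1 = (1.0732, 0.0976, 0.9024).
‖u_2‖ = 1.4056, so e_2 = (0.7635, 0.0694, 0.6420).
Qᵀb = (2.1864, -0.9544).
Back-substitute: x_2 = -0.9544/1.4056 = -0.6790.
x_1 = (2.1864 − 0.1562·(-0.6790))/6.4031 = 0.3580.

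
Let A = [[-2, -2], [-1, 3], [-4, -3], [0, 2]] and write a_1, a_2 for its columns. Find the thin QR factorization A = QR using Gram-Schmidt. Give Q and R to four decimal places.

a_1 = (-2, -1, -4, 0); ‖a_1‖ = 4.5826, so q_1 = (-0.4364, -0.2182, -0.8729, 0.0000).
q_1·a_2 = (-0.4364)·(-2) + (-0.2182)·3 + (-0.8729)·(-3) + 0.0000·2 = 2.8368.
u_2 = a_2 − 2.8368·q_1 = (-0.7619, 3.6190, -0.5238, 2.0000).
‖u_2‖ = 4.2370, so q_2 = (-0.1798, 0.8541, -0.1236, 0.4720).

Q = [[-0.4364, -0.1798], [-0.2182, 0.8541], [-0.8729, -0.1236], [0.0000, 0.4720]], R = [[4.5826, 2.8368], [0.0000, 4.2370]]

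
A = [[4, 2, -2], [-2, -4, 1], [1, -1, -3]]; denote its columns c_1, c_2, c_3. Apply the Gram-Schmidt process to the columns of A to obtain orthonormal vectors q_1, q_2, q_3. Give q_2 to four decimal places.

q_2 = (-0.2673, -0.8018, -0.5345)

c_1 = (4, -2, 1); ‖c_1‖ = 4.5826, so q_1 = (0.8729, -0.4364, 0.2182).
q_1·c_2 = 0.8729·2 + (-0.4364)·(-4) + 0.2182·(-1) = 3.2733.
u_2 = c_2 − 3.2733·q_1 = (-0.8571, -2.5714, -1.7143).
‖u_2‖ = 3.2071, so q_2 = (-0.2673, -0.8018, -0.5345).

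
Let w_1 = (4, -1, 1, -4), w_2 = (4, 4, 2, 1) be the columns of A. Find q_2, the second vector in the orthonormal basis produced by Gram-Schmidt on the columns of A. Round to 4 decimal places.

w_1 = (4, -1, 1, -4); ‖w_1‖ = 5.8310, so q_1 = (0.6860, -0.1715, 0.1715, -0.6860).
q_1·w_2 = 0.6860·4 + (-0.1715)·4 + 0.1715·2 + (-0.6860)·1 = 1.7150.
u_2 = w_2 − 1.7150·q_1 = (2.8235, 4.2941, 1.7059, 2.1765).
‖u_2‖ = 5.8360, so q_2 = (0.4838, 0.7358, 0.2923, 0.3729).

q_2 = (0.4838, 0.7358, 0.2923, 0.3729)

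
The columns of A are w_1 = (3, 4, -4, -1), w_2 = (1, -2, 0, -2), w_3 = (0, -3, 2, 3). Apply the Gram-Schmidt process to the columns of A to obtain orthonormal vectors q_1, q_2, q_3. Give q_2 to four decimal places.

q_1 = w_1/‖w_1‖ = (3, 4, -4, -1)/6.4807 = (0.4629, 0.6172, -0.6172, -0.1543).
r_{12} = q_1·w_2 = -0.4629.
u_2 = w_2 + 0.4629·q_1 = (1.2143, -1.7143, -0.2857, -2.0714).
‖u_2‖ = 2.9641, so q_2 = (0.4097, -0.5784, -0.0964, -0.6988).

q_2 = (0.4097, -0.5784, -0.0964, -0.6988)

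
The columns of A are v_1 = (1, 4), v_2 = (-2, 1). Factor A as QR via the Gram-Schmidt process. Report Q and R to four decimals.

Q = [[0.2425, -0.9701], [0.9701, 0.2425]], R = [[4.1231, 0.4851], [0.0000, 2.1828]]

v_1 = (1, 4); ‖v_1‖ = 4.1231, so q_1 = (0.2425, 0.9701).
q_1·v_2 = 0.2425·(-2) + 0.9701·1 = 0.4851.
u_2 = v_2 − 0.4851·q_1 = (-2.1176, 0.5294).
‖u_2‖ = 2.1828, so q_2 = (-0.9701, 0.2425).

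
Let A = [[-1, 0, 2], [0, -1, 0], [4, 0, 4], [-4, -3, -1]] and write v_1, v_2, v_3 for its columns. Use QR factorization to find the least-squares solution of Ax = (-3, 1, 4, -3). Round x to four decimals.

x = (1.6667, -1.0000, -0.6667)

e_1 = v_1/‖v_1‖ = (-1, 0, 4, -4)/5.7446 = (-0.1741, 0.0000, 0.6963, -0.6963).
r_{12} = e_1·v_2 = 2.0889.
u_2 = v_2 − 2.0889·e_1 = (0.3636, -1.0000, -1.4545, -1.5455).
‖u_2‖ = 2.3741, so e_2 = (0.1532, -0.4212, -0.6127, -0.6510).
r_{13} = e_1·v_3 = 3.1334; r_{23} = e_2·v_3 = -1.4934.
u_3 = v_3 − 3.1334·e_1 + 1.4934·e_2 = (2.7742, -0.6290, 0.9032, 0.2097).
‖u_3‖ = 2.9919, so e_3 = (0.9272, -0.2102, 0.3019, 0.0701).
Qᵀb = (5.3964, -1.3785, -1.9946).
Back-substitute: x_3 = -1.9946/2.9919 = -0.6667.
x_2 = (-1.3785 + 1.4934·(-0.6667))/2.3741 = -1.0000.
x_1 = (5.3964 − 2.0889·(-1.0000) − 3.1334·(-0.6667))/5.7446 = 1.6667.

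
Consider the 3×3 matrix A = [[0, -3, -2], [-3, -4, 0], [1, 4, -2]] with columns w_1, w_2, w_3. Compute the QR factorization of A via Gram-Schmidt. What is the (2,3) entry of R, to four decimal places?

q_1 = w_1/‖w_1‖ = (0, -3, 1)/3.1623 = (0.0000, -0.9487, 0.3162).
r_{12} = q_1·w_2 = 5.0596.
u_2 = w_2 − 5.0596·q_1 = (-3.0000, 0.8000, 2.4000).
‖u_2‖ = 3.9243, so q_2 = (-0.7645, 0.2039, 0.6116).
r_{23} = q_2·w_3 = 0.3058.

r_{23} = 0.3058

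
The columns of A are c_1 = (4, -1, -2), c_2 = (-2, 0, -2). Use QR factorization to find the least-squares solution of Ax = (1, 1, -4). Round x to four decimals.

x = (0.7368, 1.1184)

c_1 = (4, -1, -2); ‖c_1‖ = 4.5826, so e_1 = (0.8729, -0.2182, -0.4364).
e_1·c_2 = 0.8729·(-2) + (-0.2182)·0 + (-0.4364)·(-2) = -0.8729.
u_2 = c_2 + 0.8729·e_1 = (-1.2381, -0.1905, -2.3810).
‖u_2‖ = 2.6904, so e_2 = (-0.4602, -0.0708, -0.8850).
Qᵀb = (2.4004, 3.0090).
Back-substitute: x_2 = 3.0090/2.6904 = 1.1184.
x_1 = (2.4004 + 0.8729·1.1184)/4.5826 = 0.7368.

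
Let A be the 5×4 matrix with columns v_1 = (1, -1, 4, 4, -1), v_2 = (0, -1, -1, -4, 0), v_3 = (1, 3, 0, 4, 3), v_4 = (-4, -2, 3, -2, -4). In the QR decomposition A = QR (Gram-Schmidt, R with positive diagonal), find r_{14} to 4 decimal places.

r_{14} = 1.0142

v_1 = (1, -1, 4, 4, -1); ‖v_1‖ = 5.9161, so e_1 = (0.1690, -0.1690, 0.6761, 0.6761, -0.1690).
r_{14} = e_1·v_4 = 1.0142.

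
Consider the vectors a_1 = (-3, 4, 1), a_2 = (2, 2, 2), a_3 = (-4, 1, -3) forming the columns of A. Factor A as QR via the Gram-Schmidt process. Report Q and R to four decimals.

a_1 = (-3, 4, 1); ‖a_1‖ = 5.0990, so q_1 = (-0.5883, 0.7845, 0.1961).
q_1·a_2 = (-0.5883)·2 + 0.7845·2 + 0.1961·2 = 0.7845.
u_2 = a_2 − 0.7845·q_1 = (2.4615, 1.3846, 1.8462).
‖u_2‖ = 3.3741, so q_2 = (0.7295, 0.4104, 0.5472).
q_1·a_3 = (-0.5883)·(-4) + 0.7845·1 + 0.1961·(-3) = 2.5495; q_2·a_3 = 0.7295·(-4) + 0.4104·1 + 0.5472·(-3) = -4.1492.
u_3 = a_3 − 2.5495·q_1 + 4.1492·q_2 = (0.5270, 0.7027, -1.2297).
‖u_3‖ = 1.5112, so q_3 = (0.3487, 0.4650, -0.8137).

Q = [[-0.5883, 0.7295, 0.3487], [0.7845, 0.4104, 0.4650], [0.1961, 0.5472, -0.8137]], R = [[5.0990, 0.7845, 2.5495], [0.0000, 3.3741, -4.1492], [0.0000, 0.0000, 1.5112]]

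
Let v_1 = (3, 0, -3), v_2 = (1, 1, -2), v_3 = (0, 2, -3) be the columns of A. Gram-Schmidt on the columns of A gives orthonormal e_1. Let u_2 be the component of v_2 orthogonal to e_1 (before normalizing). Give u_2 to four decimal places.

u_2 = (-0.5000, 1.0000, -0.5000)

e_1 = v_1/‖v_1‖ = (3, 0, -3)/4.2426 = (0.7071, 0.0000, -0.7071).
r_{12} = e_1·v_2 = 2.1213.
u_2 = v_2 − 2.1213·e_1 = (-0.5000, 1.0000, -0.5000).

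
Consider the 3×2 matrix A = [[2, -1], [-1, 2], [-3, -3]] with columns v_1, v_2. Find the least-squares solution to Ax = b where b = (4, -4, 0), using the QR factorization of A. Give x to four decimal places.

q_1 = v_1/‖v_1‖ = (2, -1, -3)/3.7417 = (0.5345, -0.2673, -0.8018).
r_{12} = q_1·v_2 = 1.3363.
u_2 = v_2 − 1.3363·q_1 = (-1.7143, 2.3571, -1.9286).
‖u_2‖ = 3.4949, so q_2 = (-0.4905, 0.6745, -0.5518).
Qᵀb = (3.2071, -4.6599).
Back-substitute: x_2 = -4.6599/3.4949 = -1.3333.
x_1 = (3.2071 − 1.3363·(-1.3333))/3.7417 = 1.3333.

x = (1.3333, -1.3333)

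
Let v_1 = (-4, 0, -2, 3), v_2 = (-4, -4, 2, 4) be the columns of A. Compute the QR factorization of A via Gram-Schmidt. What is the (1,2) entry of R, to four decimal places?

e_1 = v_1/‖v_1‖ = (-4, 0, -2, 3)/5.3852 = (-0.7428, 0.0000, -0.3714, 0.5571).
r_{12} = e_1·v_2 = 4.4567.

r_{12} = 4.4567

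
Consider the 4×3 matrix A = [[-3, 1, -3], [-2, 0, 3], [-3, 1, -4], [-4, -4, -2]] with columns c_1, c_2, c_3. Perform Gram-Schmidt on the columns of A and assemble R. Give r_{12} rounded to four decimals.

c_1 = (-3, -2, -3, -4); ‖c_1‖ = 6.1644, so q_1 = (-0.4867, -0.3244, -0.4867, -0.6489).
r_{12} = q_1·c_2 = 1.6222.

r_{12} = 1.6222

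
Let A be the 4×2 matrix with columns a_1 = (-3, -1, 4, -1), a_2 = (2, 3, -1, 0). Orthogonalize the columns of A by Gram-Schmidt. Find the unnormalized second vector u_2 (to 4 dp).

a_1 = (-3, -1, 4, -1); ‖a_1‖ = 5.1962, so e_1 = (-0.5774, -0.1925, 0.7698, -0.1925).
e_1·a_2 = (-0.5774)·2 + (-0.1925)·3 + 0.7698·(-1) + (-0.1925)·0 = -2.5019.
u_2 = a_2 + 2.5019·e_1 = (0.5556, 2.5185, 0.9259, -0.4815).

u_2 = (0.5556, 2.5185, 0.9259, -0.4815)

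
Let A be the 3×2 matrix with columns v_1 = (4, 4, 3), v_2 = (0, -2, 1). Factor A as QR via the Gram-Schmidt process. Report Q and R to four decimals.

Q = [[0.6247, 0.2328], [0.6247, -0.7217], [0.4685, 0.6519]], R = [[6.4031, -0.7809], [0.0000, 2.0953]]

q_1 = v_1/‖v_1‖ = (4, 4, 3)/6.4031 = (0.6247, 0.6247, 0.4685).
r_{12} = q_1·v_2 = -0.7809.
u_2 = v_2 + 0.7809·q_1 = (0.4878, -1.5122, 1.3659).
‖u_2‖ = 2.0953, so q_2 = (0.2328, -0.7217, 0.6519).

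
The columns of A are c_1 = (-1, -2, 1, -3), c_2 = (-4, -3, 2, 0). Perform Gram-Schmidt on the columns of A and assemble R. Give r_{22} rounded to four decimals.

c_1 = (-1, -2, 1, -3); ‖c_1‖ = 3.8730, so q_1 = (-0.2582, -0.5164, 0.2582, -0.7746).
q_1·c_2 = (-0.2582)·(-4) + (-0.5164)·(-3) + 0.2582·2 + (-0.7746)·0 = 3.0984.
u_2 = c_2 − 3.0984·q_1 = (-3.2000, -1.4000, 1.2000, 2.4000).
r_{22} = ‖u_2‖ = 4.4045.

r_{22} = 4.4045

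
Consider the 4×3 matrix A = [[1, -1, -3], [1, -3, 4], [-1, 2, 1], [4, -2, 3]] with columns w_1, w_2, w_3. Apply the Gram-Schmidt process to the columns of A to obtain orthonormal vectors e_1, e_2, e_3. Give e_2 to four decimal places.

e_1 = w_1/‖w_1‖ = (1, 1, -1, 4)/4.3589 = (0.2294, 0.2294, -0.2294, 0.9177).
r_{12} = e_1·w_2 = -3.2118.
u_2 = w_2 + 3.2118·e_1 = (-0.2632, -2.2632, 1.2632, 0.9474).
‖u_2‖ = 2.7720, so e_2 = (-0.0949, -0.8164, 0.4557, 0.3418).

e_2 = (-0.0949, -0.8164, 0.4557, 0.3418)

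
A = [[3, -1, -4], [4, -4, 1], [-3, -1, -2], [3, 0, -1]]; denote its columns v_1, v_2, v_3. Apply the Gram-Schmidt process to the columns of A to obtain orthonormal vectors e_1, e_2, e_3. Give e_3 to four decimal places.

v_1 = (3, 4, -3, 3); ‖v_1‖ = 6.5574, so e_1 = (0.4575, 0.6100, -0.4575, 0.4575).
e_1·v_2 = 0.4575·(-1) + 0.6100·(-4) + (-0.4575)·(-1) + 0.4575·0 = -2.4400.
u_2 = v_2 + 2.4400·e_1 = (0.1163, -2.5116, -2.1163, 1.1163).
‖u_2‖ = 3.4708, so e_2 = (0.0335, -0.7236, -0.6097, 0.3216).
e_1·v_3 = 0.4575·(-4) + 0.6100·1 + (-0.4575)·(-2) + 0.4575·(-1) = -0.7625; e_2·v_3 = 0.0335·(-4) + (-0.7236)·1 + (-0.6097)·(-2) + 0.3216·(-1) = 0.0402.
u_3 = v_3 + 0.7625·e_1 − 0.0402·e_2 = (-3.6525, 1.4942, -2.3243, -0.6641).
‖u_3‖ = 4.6278, so e_3 = (-0.7892, 0.3229, -0.5022, -0.1435).

e_3 = (-0.7892, 0.3229, -0.5022, -0.1435)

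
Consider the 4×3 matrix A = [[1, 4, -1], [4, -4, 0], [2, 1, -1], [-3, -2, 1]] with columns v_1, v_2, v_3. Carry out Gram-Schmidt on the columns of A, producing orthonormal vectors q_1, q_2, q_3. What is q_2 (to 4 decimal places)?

q_2 = (0.6845, -0.5741, 0.2098, -0.3974)

v_1 = (1, 4, 2, -3); ‖v_1‖ = 5.4772, so q_1 = (0.1826, 0.7303, 0.3651, -0.5477).
q_1·v_2 = 0.1826·4 + 0.7303·(-4) + 0.3651·1 + (-0.5477)·(-2) = -0.7303.
u_2 = v_2 + 0.7303·q_1 = (4.1333, -3.4667, 1.2667, -2.4000).
‖u_2‖ = 6.0388, so q_2 = (0.6845, -0.5741, 0.2098, -0.3974).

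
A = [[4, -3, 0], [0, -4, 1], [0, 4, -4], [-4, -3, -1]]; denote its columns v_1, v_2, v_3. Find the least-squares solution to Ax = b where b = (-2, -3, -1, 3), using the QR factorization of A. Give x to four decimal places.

q_1 = v_1/‖v_1‖ = (4, 0, 0, -4)/5.6569 = (0.7071, 0.0000, 0.0000, -0.7071).
r_{12} = q_1·v_2 = 0.0000.
u_2 = v_2 + 0.0000·q_1 = (-3.0000, -4.0000, 4.0000, -3.0000).
‖u_2‖ = 7.0711, so q_2 = (-0.4243, -0.5657, 0.5657, -0.4243).
r_{13} = q_1·v_3 = 0.7071; r_{23} = q_2·v_3 = -2.4042.
u_3 = v_3 − 0.7071·q_1 + 2.4042·q_2 = (-1.5200, -0.3600, -2.6400, -1.5200).
‖u_3‖ = 3.4234, so q_3 = (-0.4440, -0.1052, -0.7712, -0.4440).
Qᵀb = (-3.5355, 0.7071, 0.6426).
Back-substitute: x_3 = 0.6426/3.4234 = 0.1877.
x_2 = (0.7071 + 2.4042·0.1877)/7.0711 = 0.1638.
x_1 = (-3.5355 + 0.0000·0.1638 − 0.7071·0.1877)/5.6569 = -0.6485.

x = (-0.6485, 0.1638, 0.1877)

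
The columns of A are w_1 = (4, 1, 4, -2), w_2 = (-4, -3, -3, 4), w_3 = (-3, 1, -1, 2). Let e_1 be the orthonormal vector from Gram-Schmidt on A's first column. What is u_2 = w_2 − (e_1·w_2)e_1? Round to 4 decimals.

u_2 = (0.2162, -1.9459, 1.2162, 1.8919)

w_1 = (4, 1, 4, -2); ‖w_1‖ = 6.0828, so e_1 = (0.6576, 0.1644, 0.6576, -0.3288).
e_1·w_2 = 0.6576·(-4) + 0.1644·(-3) + 0.6576·(-3) + (-0.3288)·4 = -6.4116.
u_2 = w_2 + 6.4116·e_1 = (0.2162, -1.9459, 1.2162, 1.8919).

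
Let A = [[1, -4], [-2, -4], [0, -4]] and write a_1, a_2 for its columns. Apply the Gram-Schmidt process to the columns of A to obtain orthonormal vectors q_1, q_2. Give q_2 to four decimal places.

q_2 = (-0.7171, -0.3586, -0.5976)

a_1 = (1, -2, 0); ‖a_1‖ = 2.2361, so q_1 = (0.4472, -0.8944, 0.0000).
q_1·a_2 = 0.4472·(-4) + (-0.8944)·(-4) + 0.0000·(-4) = 1.7889.
u_2 = a_2 − 1.7889·q_1 = (-4.8000, -2.4000, -4.0000).
‖u_2‖ = 6.6933, so q_2 = (-0.7171, -0.3586, -0.5976).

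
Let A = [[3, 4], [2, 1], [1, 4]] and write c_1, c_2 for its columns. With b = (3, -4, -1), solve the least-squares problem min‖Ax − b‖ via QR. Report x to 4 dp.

x = (-0.5217, 0.4058)

q_1 = c_1/‖c_1‖ = (3, 2, 1)/3.7417 = (0.8018, 0.5345, 0.2673).
r_{12} = q_1·c_2 = 4.8107.
u_2 = c_2 − 4.8107·q_1 = (0.1429, -1.5714, 2.7143).
‖u_2‖ = 3.1396, so q_2 = (0.0455, -0.5005, 0.8645).
Qᵀb = (0.0000, 1.2740).
Back-substitute: x_2 = 1.2740/3.1396 = 0.4058.
x_1 = (0.0000 − 4.8107·0.4058)/3.7417 = -0.5217.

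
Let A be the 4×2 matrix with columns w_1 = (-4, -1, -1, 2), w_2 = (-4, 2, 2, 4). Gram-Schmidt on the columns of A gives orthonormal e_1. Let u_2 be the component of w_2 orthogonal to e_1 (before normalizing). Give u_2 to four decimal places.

w_1 = (-4, -1, -1, 2); ‖w_1‖ = 4.6904, so e_1 = (-0.8528, -0.2132, -0.2132, 0.4264).
e_1·w_2 = (-0.8528)·(-4) + (-0.2132)·2 + (-0.2132)·2 + 0.4264·4 = 4.2640.
u_2 = w_2 − 4.2640·e_1 = (-0.3636, 2.9091, 2.9091, 2.1818).

u_2 = (-0.3636, 2.9091, 2.9091, 2.1818)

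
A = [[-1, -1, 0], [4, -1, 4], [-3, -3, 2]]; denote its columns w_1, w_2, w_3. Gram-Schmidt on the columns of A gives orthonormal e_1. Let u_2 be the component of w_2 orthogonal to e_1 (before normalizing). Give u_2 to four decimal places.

u_2 = (-0.7692, -1.9231, -2.3077)

w_1 = (-1, 4, -3); ‖w_1‖ = 5.0990, so e_1 = (-0.1961, 0.7845, -0.5883).
e_1·w_2 = (-0.1961)·(-1) + 0.7845·(-1) + (-0.5883)·(-3) = 1.1767.
u_2 = w_2 − 1.1767·e_1 = (-0.7692, -1.9231, -2.3077).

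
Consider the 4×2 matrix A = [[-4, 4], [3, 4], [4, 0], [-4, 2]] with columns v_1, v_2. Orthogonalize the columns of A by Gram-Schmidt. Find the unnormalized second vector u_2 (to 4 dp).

e_1 = v_1/‖v_1‖ = (-4, 3, 4, -4)/7.5498 = (-0.5298, 0.3974, 0.5298, -0.5298).
r_{12} = e_1·v_2 = -1.5894.
u_2 = v_2 + 1.5894·e_1 = (3.1579, 4.6316, 0.8421, 1.1579).

u_2 = (3.1579, 4.6316, 0.8421, 1.1579)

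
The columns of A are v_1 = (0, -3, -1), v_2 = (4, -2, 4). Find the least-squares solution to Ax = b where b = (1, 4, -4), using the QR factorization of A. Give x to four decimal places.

e_1 = v_1/‖v_1‖ = (0, -3, -1)/3.1623 = (0.0000, -0.9487, -0.3162).
r_{12} = e_1·v_2 = 0.6325.
u_2 = v_2 − 0.6325·e_1 = (4.0000, -1.4000, 4.2000).
‖u_2‖ = 5.9666, so e_2 = (0.6704, -0.2346, 0.7039).
Qᵀb = (-2.5298, -3.0838).
Back-substitute: x_2 = -3.0838/5.9666 = -0.5169.
x_1 = (-2.5298 − 0.6325·(-0.5169))/3.1623 = -0.6966.

x = (-0.6966, -0.5169)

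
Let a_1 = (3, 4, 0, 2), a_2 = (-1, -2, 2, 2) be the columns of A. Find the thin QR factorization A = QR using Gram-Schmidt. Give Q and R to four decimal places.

Q = [[0.5571, -0.0820], [0.7428, -0.3076], [0.0000, 0.5947], [0.3714, 0.7382]], R = [[5.3852, -1.2999], [0.0000, 3.3631]]

a_1 = (3, 4, 0, 2); ‖a_1‖ = 5.3852, so e_1 = (0.5571, 0.7428, 0.0000, 0.3714).
e_1·a_2 = 0.5571·(-1) + 0.7428·(-2) + 0.0000·2 + 0.3714·2 = -1.2999.
u_2 = a_2 + 1.2999·e_1 = (-0.2759, -1.0345, 2.0000, 2.4828).
‖u_2‖ = 3.3631, so e_2 = (-0.0820, -0.3076, 0.5947, 0.7382).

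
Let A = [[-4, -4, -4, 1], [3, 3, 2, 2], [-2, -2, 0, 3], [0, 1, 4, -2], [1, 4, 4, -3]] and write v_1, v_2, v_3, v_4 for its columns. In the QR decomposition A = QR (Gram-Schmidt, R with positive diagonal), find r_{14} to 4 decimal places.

r_{14} = -1.2780

v_1 = (-4, 3, -2, 0, 1); ‖v_1‖ = 5.4772, so q_1 = (-0.7303, 0.5477, -0.3651, 0.0000, 0.1826).
r_{14} = q_1·v_4 = -1.2780.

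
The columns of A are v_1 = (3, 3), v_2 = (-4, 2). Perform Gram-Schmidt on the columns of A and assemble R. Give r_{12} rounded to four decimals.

e_1 = v_1/‖v_1‖ = (3, 3)/4.2426 = (0.7071, 0.7071).
r_{12} = e_1·v_2 = -1.4142.

r_{12} = -1.4142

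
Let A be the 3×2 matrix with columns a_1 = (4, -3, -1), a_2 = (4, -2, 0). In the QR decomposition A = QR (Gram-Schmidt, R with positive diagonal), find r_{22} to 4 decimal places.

a_1 = (4, -3, -1); ‖a_1‖ = 5.0990, so e_1 = (0.7845, -0.5883, -0.1961).
e_1·a_2 = 0.7845·4 + (-0.5883)·(-2) + (-0.1961)·0 = 4.3146.
u_2 = a_2 − 4.3146·e_1 = (0.6154, 0.5385, 0.8462).
r_{22} = ‖u_2‖ = 1.1767.

r_{22} = 1.1767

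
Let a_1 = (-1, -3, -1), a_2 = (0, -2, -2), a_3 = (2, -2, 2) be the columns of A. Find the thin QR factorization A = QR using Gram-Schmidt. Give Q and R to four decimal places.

a_1 = (-1, -3, -1); ‖a_1‖ = 3.3166, so e_1 = (-0.3015, -0.9045, -0.3015).
e_1·a_2 = (-0.3015)·0 + (-0.9045)·(-2) + (-0.3015)·(-2) = 2.4121.
u_2 = a_2 − 2.4121·e_1 = (0.7273, 0.1818, -1.2727).
‖u_2‖ = 1.4771, so e_2 = (0.4924, 0.1231, -0.8616).
e_1·a_3 = (-0.3015)·2 + (-0.9045)·(-2) + (-0.3015)·2 = 0.6030; e_2·a_3 = 0.4924·2 + 0.1231·(-2) + (-0.8616)·2 = -0.9847.
u_3 = a_3 − 0.6030·e_1 + 0.9847·e_2 = (2.6667, -1.3333, 1.3333).
‖u_3‖ = 3.2660, so e_3 = (0.8165, -0.4082, 0.4082).

Q = [[-0.3015, 0.4924, 0.8165], [-0.9045, 0.1231, -0.4082], [-0.3015, -0.8616, 0.4082]], R = [[3.3166, 2.4121, 0.6030], [0.0000, 1.4771, -0.9847], [0.0000, 0.0000, 3.2660]]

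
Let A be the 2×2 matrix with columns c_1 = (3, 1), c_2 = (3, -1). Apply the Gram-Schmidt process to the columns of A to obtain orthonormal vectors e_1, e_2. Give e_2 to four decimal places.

c_1 = (3, 1); ‖c_1‖ = 3.1623, so e_1 = (0.9487, 0.3162).
e_1·c_2 = 0.9487·3 + 0.3162·(-1) = 2.5298.
u_2 = c_2 − 2.5298·e_1 = (0.6000, -1.8000).
‖u_2‖ = 1.8974, so e_2 = (0.3162, -0.9487).

e_2 = (0.3162, -0.9487)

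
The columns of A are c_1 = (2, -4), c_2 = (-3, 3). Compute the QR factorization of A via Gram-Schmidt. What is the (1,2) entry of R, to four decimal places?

r_{12} = -4.0249

c_1 = (2, -4); ‖c_1‖ = 4.4721, so q_1 = (0.4472, -0.8944).
r_{12} = q_1·c_2 = -4.0249.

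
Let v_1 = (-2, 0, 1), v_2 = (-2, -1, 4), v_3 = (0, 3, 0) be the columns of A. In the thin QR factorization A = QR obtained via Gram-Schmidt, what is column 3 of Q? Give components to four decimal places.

e_1 = v_1/‖v_1‖ = (-2, 0, 1)/2.2361 = (-0.8944, 0.0000, 0.4472).
r_{12} = e_1·v_2 = 3.5777.
u_2 = v_2 − 3.5777·e_1 = (1.2000, -1.0000, 2.4000).
‖u_2‖ = 2.8636, so e_2 = (0.4191, -0.3492, 0.8381).
r_{13} = e_1·v_3 = 0.0000; r_{23} = e_2·v_3 = -1.0476.
u_3 = v_3 + 0.0000·e_1 + 1.0476·e_2 = (0.4390, 2.6341, 0.8780).
‖u_3‖ = 2.8111, so e_3 = (0.1562, 0.9370, 0.3123).

e_3 = (0.1562, 0.9370, 0.3123)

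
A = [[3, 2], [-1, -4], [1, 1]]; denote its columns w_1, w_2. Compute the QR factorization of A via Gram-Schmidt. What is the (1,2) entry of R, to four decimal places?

e_1 = w_1/‖w_1‖ = (3, -1, 1)/3.3166 = (0.9045, -0.3015, 0.3015).
r_{12} = e_1·w_2 = 3.3166.

r_{12} = 3.3166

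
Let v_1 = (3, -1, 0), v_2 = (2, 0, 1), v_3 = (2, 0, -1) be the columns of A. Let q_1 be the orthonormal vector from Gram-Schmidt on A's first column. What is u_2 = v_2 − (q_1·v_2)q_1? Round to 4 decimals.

q_1 = v_1/‖v_1‖ = (3, -1, 0)/3.1623 = (0.9487, -0.3162, 0.0000).
r_{12} = q_1·v_2 = 1.8974.
u_2 = v_2 − 1.8974·q_1 = (0.2000, 0.6000, 1.0000).

u_2 = (0.2000, 0.6000, 1.0000)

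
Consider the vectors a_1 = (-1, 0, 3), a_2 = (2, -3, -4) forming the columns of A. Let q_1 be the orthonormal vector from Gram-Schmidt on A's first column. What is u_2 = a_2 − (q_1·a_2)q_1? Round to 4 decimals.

a_1 = (-1, 0, 3); ‖a_1‖ = 3.1623, so q_1 = (-0.3162, 0.0000, 0.9487).
q_1·a_2 = (-0.3162)·2 + 0.0000·(-3) + 0.9487·(-4) = -4.4272.
u_2 = a_2 + 4.4272·q_1 = (0.6000, -3.0000, 0.2000).

u_2 = (0.6000, -3.0000, 0.2000)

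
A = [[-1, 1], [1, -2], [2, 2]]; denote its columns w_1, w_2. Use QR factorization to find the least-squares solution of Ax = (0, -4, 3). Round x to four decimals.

e_1 = w_1/‖w_1‖ = (-1, 1, 2)/2.4495 = (-0.4082, 0.4082, 0.8165).
r_{12} = e_1·w_2 = 0.4082.
u_2 = w_2 − 0.4082·e_1 = (1.1667, -2.1667, 1.6667).
‖u_2‖ = 2.9721, so e_2 = (0.3925, -0.7290, 0.5608).
Qᵀb = (0.8165, 4.5983).
Back-substitute: x_2 = 4.5983/2.9721 = 1.5472.
x_1 = (0.8165 − 0.4082·1.5472)/2.4495 = 0.0755.

x = (0.0755, 1.5472)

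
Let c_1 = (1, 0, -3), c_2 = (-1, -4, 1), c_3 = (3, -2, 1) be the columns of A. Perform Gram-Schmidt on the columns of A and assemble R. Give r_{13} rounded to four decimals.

r_{13} = 0.0000

q_1 = c_1/‖c_1‖ = (1, 0, -3)/3.1623 = (0.3162, 0.0000, -0.9487).
r_{13} = q_1·c_3 = 0.0000.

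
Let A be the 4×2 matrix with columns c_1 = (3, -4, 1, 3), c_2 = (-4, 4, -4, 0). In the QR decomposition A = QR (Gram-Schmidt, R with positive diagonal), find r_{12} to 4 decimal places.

e_1 = c_1/‖c_1‖ = (3, -4, 1, 3)/5.9161 = (0.5071, -0.6761, 0.1690, 0.5071).
r_{12} = e_1·c_2 = -5.4090.

r_{12} = -5.4090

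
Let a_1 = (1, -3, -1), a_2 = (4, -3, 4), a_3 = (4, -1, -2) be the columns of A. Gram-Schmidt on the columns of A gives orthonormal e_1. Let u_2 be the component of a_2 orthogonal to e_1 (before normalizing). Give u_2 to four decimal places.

a_1 = (1, -3, -1); ‖a_1‖ = 3.3166, so e_1 = (0.3015, -0.9045, -0.3015).
e_1·a_2 = 0.3015·4 + (-0.9045)·(-3) + (-0.3015)·4 = 2.7136.
u_2 = a_2 − 2.7136·e_1 = (3.1818, -0.5455, 4.8182).

u_2 = (3.1818, -0.5455, 4.8182)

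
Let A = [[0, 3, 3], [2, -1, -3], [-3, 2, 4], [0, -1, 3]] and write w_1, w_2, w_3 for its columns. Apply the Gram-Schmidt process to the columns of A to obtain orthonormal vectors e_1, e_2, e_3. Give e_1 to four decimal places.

e_1 = w_1/‖w_1‖ = (0, 2, -3, 0)/3.6056 = (0.0000, 0.5547, -0.8321, 0.0000).

e_1 = (0.0000, 0.5547, -0.8321, 0.0000)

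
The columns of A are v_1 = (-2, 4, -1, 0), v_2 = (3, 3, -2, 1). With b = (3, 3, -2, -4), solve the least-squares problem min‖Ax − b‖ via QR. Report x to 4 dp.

v_1 = (-2, 4, -1, 0); ‖v_1‖ = 4.5826, so e_1 = (-0.4364, 0.8729, -0.2182, 0.0000).
e_1·v_2 = (-0.4364)·3 + 0.8729·3 + (-0.2182)·(-2) + 0.0000·1 = 1.7457.
u_2 = v_2 − 1.7457·e_1 = (3.7619, 1.4762, -1.6190, 1.0000).
‖u_2‖ = 4.4668, so e_2 = (0.8422, 0.3305, -0.3625, 0.2239).
Qᵀb = (1.7457, 3.3474).
Back-substitute: x_2 = 3.3474/4.4668 = 0.7494.
x_1 = (1.7457 − 1.7457·0.7494)/4.5826 = 0.0955.

x = (0.0955, 0.7494)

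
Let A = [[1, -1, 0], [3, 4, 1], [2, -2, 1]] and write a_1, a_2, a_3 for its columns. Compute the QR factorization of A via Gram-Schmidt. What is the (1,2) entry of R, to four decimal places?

e_1 = a_1/‖a_1‖ = (1, 3, 2)/3.7417 = (0.2673, 0.8018, 0.5345).
r_{12} = e_1·a_2 = 1.8708.

r_{12} = 1.8708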